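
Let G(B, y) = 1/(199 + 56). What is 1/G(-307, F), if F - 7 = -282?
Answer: 255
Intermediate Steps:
F = -275 (F = 7 - 282 = -275)
G(B, y) = 1/255
1/G(-307, F) = 1/(1/255) = 255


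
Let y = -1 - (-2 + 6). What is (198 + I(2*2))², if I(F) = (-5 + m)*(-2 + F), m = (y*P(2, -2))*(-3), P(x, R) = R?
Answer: 16384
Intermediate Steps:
y = -5 (y = -1 - 1*4 = -1 - 4 = -5)
m = -30 (m = -5*(-2)*(-3) = 10*(-3) = -30)
I(F) = 70 - 35*F (I(F) = (-5 - 30)*(-2 + F) = -35*(-2 + F) = 70 - 35*F)
(198 + I(2*2))² = (198 + (70 - 70*2))² = (198 + (70 - 35*4))² = (198 + (70 - 140))² = (198 - 70)² = 128² = 16384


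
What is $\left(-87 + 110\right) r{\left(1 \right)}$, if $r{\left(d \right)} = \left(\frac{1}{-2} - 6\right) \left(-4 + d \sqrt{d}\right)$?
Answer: $\frac{897}{2} \approx 448.5$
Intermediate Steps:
$r{\left(d \right)} = 26 - \frac{13 d^{\frac{3}{2}}}{2}$ ($r{\left(d \right)} = \left(- \frac{1}{2} - 6\right) \left(-4 + d^{\frac{3}{2}}\right) = - \frac{13 \left(-4 + d^{\frac{3}{2}}\right)}{2} = 26 - \frac{13 d^{\frac{3}{2}}}{2}$)
$\left(-87 + 110\right) r{\left(1 \right)} = \left(-87 + 110\right) \left(26 - \frac{13 \cdot 1^{\frac{3}{2}}}{2}\right) = 23 \left(26 - \frac{13}{2}\right) = 23 \cdot \frac{39}{2} = \frac{897}{2}$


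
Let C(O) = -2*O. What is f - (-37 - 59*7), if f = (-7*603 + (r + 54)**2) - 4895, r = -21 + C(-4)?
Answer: -6985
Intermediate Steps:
r = -13 (r = -21 - 2*(-4) = -21 + 8 = -13)
f = -7435 (f = (-7*603 + (-13 + 54)**2) - 4895 = (-4221 + 41**2) - 4895 = (-4221 + 1681) - 4895 = -2540 - 4895 = -7435)
f - (-37 - 59*7) = -7435 - (-37 - 59*7) = -7435 - (-37 - 413) = -7435 - 1*(-450) = -7435 + 450 = -6985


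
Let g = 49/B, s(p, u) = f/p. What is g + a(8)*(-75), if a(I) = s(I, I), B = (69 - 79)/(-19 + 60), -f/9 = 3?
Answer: 2089/40 ≈ 52.225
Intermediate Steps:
f = -27 (f = -9*3 = -27)
B = -10/41 ≈ -0.24390
s(p, u) = -27/p
a(I) = -27/I
g = -2009/10 (g = 49/(-10/41) = 49*(-41/10) = -2009/10 ≈ -200.90)
g + a(8)*(-75) = -2009/10 - 27/8*(-75) = -2009/10 + 2025/8 = 2089/40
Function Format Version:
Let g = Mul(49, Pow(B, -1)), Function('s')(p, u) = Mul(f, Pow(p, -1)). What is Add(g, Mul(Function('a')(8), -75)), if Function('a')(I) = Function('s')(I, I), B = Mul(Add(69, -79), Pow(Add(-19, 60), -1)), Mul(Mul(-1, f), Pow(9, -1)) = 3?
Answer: Rational(2089, 40) ≈ 52.225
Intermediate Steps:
f = -27 (f = Mul(-9, 3) = -27)
B = Rational(-10, 41) (B = Mul(-10, Pow(41, -1)) = Mul(-10, Rational(1, 41)) = Rational(-10, 41) ≈ -0.24390)
Function('s')(p, u) = Mul(-27, Pow(p, -1))
Function('a')(I) = Mul(-27, Pow(I, -1))
g = Rational(-2009, 10) (g = Mul(49, Pow(Rational(-10, 41), -1)) = Mul(49, Rational(-41, 10)) = Rational(-2009, 10) ≈ -200.90)
Add(g, Mul(Function('a')(8), -75)) = Add(Rational(-2009, 10), Mul(Mul(-27, Pow(8, -1)), -75)) = Add(Rational(-2009, 10), Mul(Mul(-27, Rational(1, 8)), -75)) = Add(Rational(-2009, 10), Mul(Rational(-27, 8), -75)) = Add(Rational(-2009, 10), Rational(2025, 8)) = Rational(2089, 40)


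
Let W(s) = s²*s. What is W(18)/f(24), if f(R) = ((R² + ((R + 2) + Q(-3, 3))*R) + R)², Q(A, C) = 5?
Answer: 81/25088 ≈ 0.0032286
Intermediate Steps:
W(s) = s³
f(R) = (R + R² + R*(7 + R))² (f(R) = ((R² + ((R + 2) + 5)*R) + R)² = ((R² + ((2 + R) + 5)*R) + R)² = ((R² + (7 + R)*R) + R)² = ((R² + R*(7 + R)) + R)² = (R + R² + R*(7 + R))²)
W(18)/f(24) = 18³/((4*24²*(4 + 24)²)) = 5832/((4*576*28²)) = 5832/((4*576*784)) = 5832/1806336 = 5832*(1/1806336) = 81/25088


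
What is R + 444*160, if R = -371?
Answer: 70669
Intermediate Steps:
R + 444*160 = -371 + 444*160 = -371 + 71040 = 70669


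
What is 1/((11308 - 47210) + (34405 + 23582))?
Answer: 1/22085 ≈ 4.5280e-5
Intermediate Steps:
1/((11308 - 47210) + (34405 + 23582)) = 1/(-35902 + 57987) = 1/22085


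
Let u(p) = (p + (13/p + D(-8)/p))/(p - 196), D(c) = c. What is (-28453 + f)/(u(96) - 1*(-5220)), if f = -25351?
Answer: -516518400/50102779 ≈ -10.309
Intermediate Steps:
u(p) = (p + 5/p)/(-196 + p) (u(p) = (p + (13/p - 8/p))/(p - 196) = (p + 5/p)/(-196 + p))
(-28453 + f)/(u(96) - 1*(-5220)) = (-28453 - 25351)/((5 + 96²)/(96*(-196 + 96)) - 1*(-5220)) = -53804/((1/96)*(5 + 9216)/(-100) + 5220) = -53804/((1/96)*(-1/100)*9221 + 5220) = -53804/(-9221/9600 + 5220) = -53804/50102779/9600 = -53804*9600/50102779 = -516518400/50102779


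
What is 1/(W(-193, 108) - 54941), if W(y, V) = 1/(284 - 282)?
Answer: -2/109881 ≈ -1.8202e-5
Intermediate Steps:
W(y, V) = ½ (W(y, V) = 1/2 = ½)
1/(W(-193, 108) - 54941) = 1/(½ - 54941) = 1/(-109881/2) = -2/109881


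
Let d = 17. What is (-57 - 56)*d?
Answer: -1921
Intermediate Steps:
(-57 - 56)*d = (-57 - 56)*17 = -113*17 = -1921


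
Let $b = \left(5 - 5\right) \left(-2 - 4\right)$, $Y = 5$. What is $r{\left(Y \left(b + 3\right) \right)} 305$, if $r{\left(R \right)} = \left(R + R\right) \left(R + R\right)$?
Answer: $274500$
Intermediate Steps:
$b = 0$ ($b = 0 \left(-6\right) = 0$)
$r{\left(R \right)} = 4 R^{2}$ ($r{\left(R \right)} = 2 R 2 R = 4 R^{2}$)
$r{\left(Y \left(b + 3\right) \right)} 305 = 4 \left(5 \left(0 + 3\right)\right)^{2} \cdot 305 = 4 \left(5 \cdot 3\right)^{2} \cdot 305 = 4 \cdot 15^{2} \cdot 305 = 4 \cdot 225 \cdot 305 = 900 \cdot 305 = 274500$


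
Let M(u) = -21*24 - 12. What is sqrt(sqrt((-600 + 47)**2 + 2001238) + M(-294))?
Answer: sqrt(-516 + sqrt(2307047)) ≈ 31.669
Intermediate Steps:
M(u) = -516 (M(u) = -504 - 12 = -516)
sqrt(sqrt((-600 + 47)**2 + 2001238) + M(-294)) = sqrt(sqrt((-600 + 47)**2 + 2001238) - 516) = sqrt(sqrt((-553)**2 + 2001238) - 516) = sqrt(sqrt(305809 + 2001238) - 516) = sqrt(sqrt(2307047) - 516) = sqrt(-516 + sqrt(2307047))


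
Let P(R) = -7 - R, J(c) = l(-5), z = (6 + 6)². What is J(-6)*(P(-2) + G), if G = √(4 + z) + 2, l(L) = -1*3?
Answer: 9 - 6*√37 ≈ -27.497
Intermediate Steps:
z = 144 (z = 12² = 144)
l(L) = -3
J(c) = -3
G = 2 + 2*√37 (G = √(4 + 144) + 2 = √148 + 2 = 2*√37 + 2 = 2 + 2*√37 ≈ 14.166)
J(-6)*(P(-2) + G) = -3*((-7 - 1*(-2)) + (2 + 2*√37)) = -3*((-7 + 2) + (2 + 2*√37)) = -3*(-5 + (2 + 2*√37)) = -3*(-3 + 2*√37) = 9 - 6*√37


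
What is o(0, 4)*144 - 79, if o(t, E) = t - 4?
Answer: -655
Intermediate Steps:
o(t, E) = -4 + t
o(0, 4)*144 - 79 = (-4 + 0)*144 - 79 = -4*144 - 79 = -576 - 79 = -655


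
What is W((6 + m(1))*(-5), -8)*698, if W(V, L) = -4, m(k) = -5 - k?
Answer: -2792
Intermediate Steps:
W((6 + m(1))*(-5), -8)*698 = -4*698 = -2792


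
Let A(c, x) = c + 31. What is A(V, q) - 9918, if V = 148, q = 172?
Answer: -9739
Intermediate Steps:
A(c, x) = 31 + c
A(V, q) - 9918 = (31 + 148) - 9918 = 179 - 9918 = -9739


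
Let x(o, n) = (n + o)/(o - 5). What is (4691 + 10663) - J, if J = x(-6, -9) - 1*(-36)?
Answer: 168483/11 ≈ 15317.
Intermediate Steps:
x(o, n) = (n + o)/(-5 + o)
J = 411/11 (J = (-9 - 6)/(-5 - 6) - 1*(-36) = -15/(-11) + 36 = -1/11*(-15) + 36 = 15/11 + 36 = 411/11 ≈ 37.364)
(4691 + 10663) - J = (4691 + 10663) - 1*411/11 = 15354 - 411/11 = 168483/11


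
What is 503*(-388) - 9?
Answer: -195173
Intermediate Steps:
503*(-388) - 9 = -195164 - 9 = -195173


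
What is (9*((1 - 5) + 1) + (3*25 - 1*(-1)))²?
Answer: 2401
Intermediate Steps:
(9*((1 - 5) + 1) + (3*25 - 1*(-1)))² = (9*(-4 + 1) + (75 + 1))² = (9*(-3) + 76)² = (-27 + 76)² = 49² = 2401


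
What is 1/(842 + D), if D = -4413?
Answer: -1/3571 ≈ -0.00028003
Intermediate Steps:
1/(842 + D) = 1/(842 - 4413) = 1/(-3571) = -1/3571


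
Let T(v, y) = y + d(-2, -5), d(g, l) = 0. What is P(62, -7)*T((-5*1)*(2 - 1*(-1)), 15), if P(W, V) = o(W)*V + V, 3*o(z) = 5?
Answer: -280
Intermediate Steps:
o(z) = 5/3 (o(z) = (⅓)*5 = 5/3)
T(v, y) = y (T(v, y) = y + 0 = y)
P(W, V) = 8*V/3 (P(W, V) = 5*V/3 + V = 8*V/3)
P(62, -7)*T((-5*1)*(2 - 1*(-1)), 15) = ((8/3)*(-7))*15 = -56/3*15 = -280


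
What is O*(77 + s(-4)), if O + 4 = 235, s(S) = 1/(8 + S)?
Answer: 71379/4 ≈ 17845.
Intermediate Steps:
O = 231 (O = -4 + 235 = 231)
O*(77 + s(-4)) = 231*(77 + 1/(8 - 4)) = 231*(77 + 1/4) = 231*(77 + ¼) = 231*(309/4) = 71379/4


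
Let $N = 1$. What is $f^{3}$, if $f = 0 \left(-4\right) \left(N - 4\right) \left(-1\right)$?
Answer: $0$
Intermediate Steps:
$f = 0$ ($f = 0 \left(-4\right) \left(1 - 4\right) \left(-1\right) = 0 \left(\left(-3\right) \left(-1\right)\right) = 0 \cdot 3 = 0$)
$f^{3} = 0^{3} = 0$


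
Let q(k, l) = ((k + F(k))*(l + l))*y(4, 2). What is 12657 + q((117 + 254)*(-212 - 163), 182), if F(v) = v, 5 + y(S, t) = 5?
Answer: 12657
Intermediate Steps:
y(S, t) = 0 (y(S, t) = -5 + 5 = 0)
q(k, l) = 0 (q(k, l) = ((k + k)*(l + l))*0 = ((2*k)*(2*l))*0 = (4*k*l)*0 = 0)
12657 + q((117 + 254)*(-212 - 163), 182) = 12657 + 0 = 12657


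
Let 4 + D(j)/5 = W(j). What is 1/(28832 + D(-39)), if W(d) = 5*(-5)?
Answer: 1/28687 ≈ 3.4859e-5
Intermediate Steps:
W(d) = -25
D(j) = -145 (D(j) = -20 + 5*(-25) = -20 - 125 = -145)
1/(28832 + D(-39)) = 1/(28832 - 145) = 1/28687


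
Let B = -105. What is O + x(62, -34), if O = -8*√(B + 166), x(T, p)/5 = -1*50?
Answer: -250 - 8*√61 ≈ -312.48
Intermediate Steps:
x(T, p) = -250 (x(T, p) = 5*(-1*50) = 5*(-50) = -250)
O = -8*√61 (O = -8*√(-105 + 166) = -8*√61 ≈ -62.482)
O + x(62, -34) = -8*√61 - 250 = -250 - 8*√61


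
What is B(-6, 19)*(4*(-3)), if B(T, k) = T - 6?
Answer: 144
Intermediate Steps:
B(T, k) = -6 + T
B(-6, 19)*(4*(-3)) = (-6 - 6)*(4*(-3)) = -12*(-12) = 144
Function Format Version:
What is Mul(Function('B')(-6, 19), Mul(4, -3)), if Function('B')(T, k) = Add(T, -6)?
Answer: 144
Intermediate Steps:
Function('B')(T, k) = Add(-6, T)
Mul(Function('B')(-6, 19), Mul(4, -3)) = Mul(Add(-6, -6), Mul(4, -3)) = Mul(-12, -12) = 144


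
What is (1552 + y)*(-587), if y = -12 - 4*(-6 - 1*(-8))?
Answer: -899284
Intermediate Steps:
y = -20 (y = -12 - 4*(-6 + 8) = -12 - 4*2 = -12 - 8 = -20)
(1552 + y)*(-587) = (1552 - 20)*(-587) = 1532*(-587) = -899284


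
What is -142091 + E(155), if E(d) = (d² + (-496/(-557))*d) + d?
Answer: -65599547/557 ≈ -1.1777e+5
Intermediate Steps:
E(d) = d² + 1053*d/557 (E(d) = (d² + (-496*(-1/557))*d) + d = (d² + 496*d/557) + d = d² + 1053*d/557)
-142091 + E(155) = -142091 + (1/557)*155*(1053 + 557*155) = -142091 + (1/557)*155*(1053 + 86335) = -142091 + (1/557)*155*87388 = -142091 + 13545140/557 = -65599547/557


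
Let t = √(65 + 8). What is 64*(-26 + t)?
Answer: -1664 + 64*√73 ≈ -1117.2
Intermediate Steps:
t = √73 ≈ 8.5440
64*(-26 + t) = 64*(-26 + √73) = -1664 + 64*√73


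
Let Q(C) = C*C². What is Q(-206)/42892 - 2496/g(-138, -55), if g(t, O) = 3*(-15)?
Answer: -23860274/160845 ≈ -148.34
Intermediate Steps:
g(t, O) = -45
Q(C) = C³
Q(-206)/42892 - 2496/g(-138, -55) = (-206)³/42892 - 2496/(-45) = -8741816*1/42892 - 2496*(-1/45) = -2185454/10723 + 832/15 = -23860274/160845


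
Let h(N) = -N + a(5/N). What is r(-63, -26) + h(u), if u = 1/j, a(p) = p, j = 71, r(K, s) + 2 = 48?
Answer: 28470/71 ≈ 400.99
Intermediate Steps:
r(K, s) = 46 (r(K, s) = -2 + 48 = 46)
u = 1/71 ≈ 0.014085
h(N) = -N + 5/N
r(-63, -26) + h(u) = 46 + (-1*1/71 + 5/(1/71)) = 46 + (-1/71 + 5*71) = 46 + (-1/71 + 355) = 46 + 25204/71 = 28470/71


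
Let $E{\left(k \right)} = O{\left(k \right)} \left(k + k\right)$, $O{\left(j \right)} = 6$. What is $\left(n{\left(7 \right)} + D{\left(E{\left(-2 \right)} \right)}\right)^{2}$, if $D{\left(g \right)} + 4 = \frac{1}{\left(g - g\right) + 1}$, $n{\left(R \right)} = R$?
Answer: $16$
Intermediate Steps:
$E{\left(k \right)} = 12 k$ ($E{\left(k \right)} = 6 \left(k + k\right) = 6 \cdot 2 k = 12 k$)
$D{\left(g \right)} = -3$ ($D{\left(g \right)} = -4 + \frac{1}{\left(g - g\right) + 1} = -4 + \frac{1}{0 + 1} = -4 + 1^{-1} = -4 + 1 = -3$)
$\left(n{\left(7 \right)} + D{\left(E{\left(-2 \right)} \right)}\right)^{2} = \left(7 - 3\right)^{2} = 4^{2} = 16$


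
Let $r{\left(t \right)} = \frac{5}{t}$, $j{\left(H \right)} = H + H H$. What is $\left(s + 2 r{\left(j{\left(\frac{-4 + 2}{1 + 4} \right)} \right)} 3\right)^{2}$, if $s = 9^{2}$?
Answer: $1936$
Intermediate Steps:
$j{\left(H \right)} = H + H^{2}$
$s = 81$
$\left(s + 2 r{\left(j{\left(\frac{-4 + 2}{1 + 4} \right)} \right)} 3\right)^{2} = \left(81 + 2 \frac{5}{\frac{-4 + 2}{1 + 4} \left(1 + \frac{-4 + 2}{1 + 4}\right)} 3\right)^{2} = \left(81 + 2 \frac{5}{- \frac{2}{5} \left(1 - \frac{2}{5}\right)} 3\right)^{2} = \left(81 + 2 \frac{5}{\left(-2\right) \frac{1}{5} \left(1 - \frac{2}{5}\right)} 3\right)^{2} = \left(81 + 2 \frac{5}{\left(- \frac{2}{5}\right) \left(1 - \frac{2}{5}\right)} 3\right)^{2} = \left(81 + 2 \frac{5}{\left(- \frac{2}{5}\right) \frac{3}{5}} \cdot 3\right)^{2} = \left(81 + 2 \frac{5}{- \frac{6}{25}} \cdot 3\right)^{2} = \left(81 + 2 \cdot 5 \left(- \frac{25}{6}\right) 3\right)^{2} = \left(81 + 2 \left(- \frac{125}{6}\right) 3\right)^{2} = \left(81 - 125\right)^{2} = \left(-44\right)^{2} = 1936$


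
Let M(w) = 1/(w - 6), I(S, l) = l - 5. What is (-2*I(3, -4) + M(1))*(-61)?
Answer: -5429/5 ≈ -1085.8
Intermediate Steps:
I(S, l) = -5 + l
M(w) = 1/(-6 + w)
(-2*I(3, -4) + M(1))*(-61) = (-2*(-5 - 4) + 1/(-6 + 1))*(-61) = (-2*(-9) + 1/(-5))*(-61) = (18 - ⅕)*(-61) = (89/5)*(-61) = -5429/5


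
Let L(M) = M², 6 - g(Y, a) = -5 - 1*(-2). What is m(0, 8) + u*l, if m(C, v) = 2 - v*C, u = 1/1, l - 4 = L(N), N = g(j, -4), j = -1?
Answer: 87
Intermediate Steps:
g(Y, a) = 9 (g(Y, a) = 6 - (-5 - 1*(-2)) = 6 - (-5 + 2) = 6 - 1*(-3) = 6 + 3 = 9)
N = 9
l = 85 (l = 4 + 9² = 4 + 81 = 85)
u = 1
m(C, v) = 2 - C*v
m(0, 8) + u*l = (2 - 1*0*8) + 1*85 = (2 + 0) + 85 = 2 + 85 = 87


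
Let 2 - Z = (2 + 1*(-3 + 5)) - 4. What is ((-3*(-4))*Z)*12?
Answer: 288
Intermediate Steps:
Z = 2 (Z = 2 - ((2 + 1*(-3 + 5)) - 4) = 2 - ((2 + 1*2) - 4) = 2 - ((2 + 2) - 4) = 2 - (4 - 4) = 2 - 1*0 = 2 + 0 = 2)
((-3*(-4))*Z)*12 = (-3*(-4)*2)*12 = (12*2)*12 = 24*12 = 288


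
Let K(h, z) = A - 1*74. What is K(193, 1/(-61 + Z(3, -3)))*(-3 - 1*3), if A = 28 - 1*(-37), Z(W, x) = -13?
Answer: 54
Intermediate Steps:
A = 65 (A = 28 + 37 = 65)
K(h, z) = -9 (K(h, z) = 65 - 1*74 = 65 - 74 = -9)
K(193, 1/(-61 + Z(3, -3)))*(-3 - 1*3) = -9*(-3 - 1*3) = -9*(-3 - 3) = -9*(-6) = 54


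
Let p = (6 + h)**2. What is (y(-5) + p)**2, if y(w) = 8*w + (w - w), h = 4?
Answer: 3600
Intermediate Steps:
p = 100 (p = (6 + 4)**2 = 10**2 = 100)
y(w) = 8*w (y(w) = 8*w + 0 = 8*w)
(y(-5) + p)**2 = (8*(-5) + 100)**2 = (-40 + 100)**2 = 60**2 = 3600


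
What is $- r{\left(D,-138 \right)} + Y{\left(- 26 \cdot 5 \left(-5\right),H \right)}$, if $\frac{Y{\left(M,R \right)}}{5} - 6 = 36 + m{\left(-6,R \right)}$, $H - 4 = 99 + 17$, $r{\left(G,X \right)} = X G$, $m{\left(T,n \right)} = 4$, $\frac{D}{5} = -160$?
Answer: $-110170$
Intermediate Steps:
$D = -800$ ($D = 5 \left(-160\right) = -800$)
$r{\left(G,X \right)} = G X$
$H = 120$ ($H = 4 + \left(99 + 17\right) = 4 + 116 = 120$)
$Y{\left(M,R \right)} = 230$ ($Y{\left(M,R \right)} = 30 + 5 \left(36 + 4\right) = 30 + 5 \cdot 40 = 30 + 200 = 230$)
$- r{\left(D,-138 \right)} + Y{\left(- 26 \cdot 5 \left(-5\right),H \right)} = - \left(-800\right) \left(-138\right) + 230 = \left(-1\right) 110400 + 230 = -110400 + 230 = -110170$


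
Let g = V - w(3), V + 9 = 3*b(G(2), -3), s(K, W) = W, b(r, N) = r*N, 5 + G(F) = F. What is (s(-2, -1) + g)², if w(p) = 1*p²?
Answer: 64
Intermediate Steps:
G(F) = -5 + F
w(p) = p²
b(r, N) = N*r
V = 18 (V = -9 + 3*(-3*(-5 + 2)) = -9 + 3*(-3*(-3)) = -9 + 3*9 = -9 + 27 = 18)
g = 9 (g = 18 - 1*3² = 18 - 1*9 = 18 - 9 = 9)
(s(-2, -1) + g)² = (-1 + 9)² = 8² = 64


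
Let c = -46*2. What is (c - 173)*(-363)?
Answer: 96195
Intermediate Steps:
c = -92
(c - 173)*(-363) = (-92 - 173)*(-363) = -265*(-363) = 96195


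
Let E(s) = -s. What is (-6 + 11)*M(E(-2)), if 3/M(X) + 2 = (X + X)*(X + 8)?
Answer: 15/38 ≈ 0.39474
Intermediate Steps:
M(X) = 3/(-2 + 2*X*(8 + X)) (M(X) = 3/(-2 + (X + X)*(X + 8)) = 3/(-2 + (2*X)*(8 + X)) = 3/(-2 + 2*X*(8 + X)))
(-6 + 11)*M(E(-2)) = (-6 + 11)*(3/(2*(-1 + (-1*(-2))**2 + 8*(-1*(-2))))) = 5*(3/(2*(-1 + 2**2 + 8*2))) = 5*(3/(2*(-1 + 4 + 16))) = 5*((3/2)/19) = 5*((3/2)*(1/19)) = 5*(3/38) = 15/38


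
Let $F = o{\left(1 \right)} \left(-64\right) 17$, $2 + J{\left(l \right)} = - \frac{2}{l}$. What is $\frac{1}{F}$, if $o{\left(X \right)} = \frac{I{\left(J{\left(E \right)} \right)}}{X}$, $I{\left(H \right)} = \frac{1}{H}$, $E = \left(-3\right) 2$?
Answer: $\frac{5}{3264} \approx 0.0015319$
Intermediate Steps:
$E = -6$
$J{\left(l \right)} = -2 - \frac{2}{l}$
$o{\left(X \right)} = - \frac{3}{5 X}$ ($o{\left(X \right)} = \frac{1}{\left(-2 - \frac{2}{-6}\right) X} = \frac{1}{\left(-2 - - \frac{1}{3}\right) X} = \frac{1}{\left(-2 + \frac{1}{3}\right) X} = \frac{1}{\left(- \frac{5}{3}\right) X} = - \frac{3}{5 X}$)
$F = \frac{3264}{5}$ ($F = - \frac{3}{5 \cdot 1} \left(-64\right) 17 = \left(- \frac{3}{5}\right) 1 \left(-64\right) 17 = \left(- \frac{3}{5}\right) \left(-64\right) 17 = \frac{192}{5} \cdot 17 = \frac{3264}{5} \approx 652.8$)
$\frac{1}{F} = \frac{1}{\frac{3264}{5}} = \frac{5}{3264}$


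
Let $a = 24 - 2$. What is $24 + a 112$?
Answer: $2488$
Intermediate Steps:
$a = 22$
$24 + a 112 = 24 + 22 \cdot 112 = 24 + 2464 = 2488$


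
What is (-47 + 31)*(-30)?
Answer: 480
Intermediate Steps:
(-47 + 31)*(-30) = -16*(-30) = 480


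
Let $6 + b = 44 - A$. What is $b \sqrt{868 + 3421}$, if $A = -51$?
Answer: $89 \sqrt{4289} \approx 5828.6$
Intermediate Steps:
$b = 89$ ($b = -6 + \left(44 - -51\right) = -6 + \left(44 + 51\right) = -6 + 95 = 89$)
$b \sqrt{868 + 3421} = 89 \sqrt{868 + 3421} = 89 \sqrt{4289}$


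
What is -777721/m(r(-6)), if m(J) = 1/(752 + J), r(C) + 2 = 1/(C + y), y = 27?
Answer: -1749983353/3 ≈ -5.8333e+8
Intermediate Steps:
r(C) = -2 + 1/(27 + C) (r(C) = -2 + 1/(C + 27) = -2 + 1/(27 + C))
-777721/m(r(-6)) = -(584846192 + 777721*(-53 - 2*(-6))/(27 - 6)) = -777721/(1/(752 + (-53 + 12)/21)) = -777721/(1/(752 + (1/21)*(-41))) = -777721/(1/(752 - 41/21)) = -777721/(1/(15751/21)) = -777721/21/15751 = -777721*15751/21 = -1749983353/3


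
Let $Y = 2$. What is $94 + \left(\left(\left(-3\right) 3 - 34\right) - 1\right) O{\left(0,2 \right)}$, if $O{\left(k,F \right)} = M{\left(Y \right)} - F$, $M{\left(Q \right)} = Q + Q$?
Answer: $6$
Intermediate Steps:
$M{\left(Q \right)} = 2 Q$
$O{\left(k,F \right)} = 4 - F$ ($O{\left(k,F \right)} = 2 \cdot 2 - F = 4 - F$)
$94 + \left(\left(\left(-3\right) 3 - 34\right) - 1\right) O{\left(0,2 \right)} = 94 + \left(\left(\left(-3\right) 3 - 34\right) - 1\right) \left(4 - 2\right) = 94 + \left(\left(-9 - 34\right) - 1\right) \left(4 - 2\right) = 94 + \left(-43 - 1\right) 2 = 94 - 88 = 6$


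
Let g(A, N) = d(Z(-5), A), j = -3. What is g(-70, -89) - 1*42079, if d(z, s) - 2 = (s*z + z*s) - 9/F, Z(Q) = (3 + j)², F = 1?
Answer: -42086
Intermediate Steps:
Z(Q) = 0 (Z(Q) = (3 - 3)² = 0² = 0)
d(z, s) = -7 + 2*s*z (d(z, s) = 2 + ((s*z + z*s) - 9/1) = 2 + ((s*z + s*z) - 9*1) = 2 + (2*s*z - 9) = 2 + (-9 + 2*s*z) = -7 + 2*s*z)
g(A, N) = -7 (g(A, N) = -7 + 2*A*0 = -7 + 0 = -7)
g(-70, -89) - 1*42079 = -7 - 1*42079 = -7 - 42079 = -42086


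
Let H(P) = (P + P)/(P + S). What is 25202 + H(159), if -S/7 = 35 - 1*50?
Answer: 1108941/44 ≈ 25203.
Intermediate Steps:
S = 105 (S = -7*(35 - 1*50) = -7*(35 - 50) = -7*(-15) = 105)
H(P) = 2*P/(105 + P) (H(P) = (P + P)/(P + 105) = (2*P)/(105 + P) = 2*P/(105 + P))
25202 + H(159) = 25202 + 2*159/(105 + 159) = 25202 + 2*159/264 = 25202 + 2*159*(1/264) = 25202 + 53/44 = 1108941/44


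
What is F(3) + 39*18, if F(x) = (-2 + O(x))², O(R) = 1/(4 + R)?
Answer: 34567/49 ≈ 705.45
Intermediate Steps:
F(x) = (-2 + 1/(4 + x))²
F(3) + 39*18 = (7 + 2*3)²/(4 + 3)² + 39*18 = (7 + 6)²/7² + 702 = (1/49)*13² + 702 = (1/49)*169 + 702 = 169/49 + 702 = 34567/49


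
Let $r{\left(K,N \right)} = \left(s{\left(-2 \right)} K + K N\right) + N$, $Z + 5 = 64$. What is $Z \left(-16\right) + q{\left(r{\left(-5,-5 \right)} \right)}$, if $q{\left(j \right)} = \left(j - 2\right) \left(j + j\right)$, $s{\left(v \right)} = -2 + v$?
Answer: $2096$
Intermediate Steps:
$Z = 59$ ($Z = -5 + 64 = 59$)
$r{\left(K,N \right)} = N - 4 K + K N$ ($r{\left(K,N \right)} = \left(\left(-2 - 2\right) K + K N\right) + N = \left(- 4 K + K N\right) + N = N - 4 K + K N$)
$q{\left(j \right)} = 2 j \left(-2 + j\right)$ ($q{\left(j \right)} = \left(-2 + j\right) 2 j = 2 j \left(-2 + j\right)$)
$Z \left(-16\right) + q{\left(r{\left(-5,-5 \right)} \right)} = 59 \left(-16\right) + 2 \left(-5 - -20 - -25\right) \left(-2 - -40\right) = -944 + 2 \left(-5 + 20 + 25\right) \left(-2 + \left(-5 + 20 + 25\right)\right) = -944 + 2 \cdot 40 \left(-2 + 40\right) = -944 + 2 \cdot 40 \cdot 38 = -944 + 3040 = 2096$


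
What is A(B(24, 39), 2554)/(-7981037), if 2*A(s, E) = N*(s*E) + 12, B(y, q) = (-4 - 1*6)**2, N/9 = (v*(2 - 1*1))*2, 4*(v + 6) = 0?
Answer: 13791594/7981037 ≈ 1.7280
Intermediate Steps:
v = -6 (v = -6 + (1/4)*0 = -6 + 0 = -6)
N = -108 (N = 9*(-6*(2 - 1*1)*2) = 9*(-6*(2 - 1)*2) = 9*(-6*1*2) = 9*(-6*2) = 9*(-12) = -108)
B(y, q) = 100 (B(y, q) = (-4 - 6)**2 = (-10)**2 = 100)
A(s, E) = 6 - 54*E*s (A(s, E) = (-108*s*E + 12)/2 = (-108*E*s + 12)/2 = (12 - 108*E*s)/2 = 6 - 54*E*s)
A(B(24, 39), 2554)/(-7981037) = (6 - 54*2554*100)/(-7981037) = (6 - 13791600)*(-1/7981037) = -13791594*(-1/7981037) = 13791594/7981037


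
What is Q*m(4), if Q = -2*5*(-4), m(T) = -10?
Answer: -400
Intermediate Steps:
Q = 40 (Q = -10*(-4) = 40)
Q*m(4) = 40*(-10) = -400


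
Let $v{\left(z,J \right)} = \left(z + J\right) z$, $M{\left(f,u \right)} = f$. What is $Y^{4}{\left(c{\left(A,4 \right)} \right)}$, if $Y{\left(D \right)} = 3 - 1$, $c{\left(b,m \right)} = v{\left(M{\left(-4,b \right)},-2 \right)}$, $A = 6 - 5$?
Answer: $16$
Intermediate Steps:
$v{\left(z,J \right)} = z \left(J + z\right)$ ($v{\left(z,J \right)} = \left(J + z\right) z = z \left(J + z\right)$)
$A = 1$ ($A = 6 - 5 = 1$)
$c{\left(b,m \right)} = 24$ ($c{\left(b,m \right)} = - 4 \left(-2 - 4\right) = \left(-4\right) \left(-6\right) = 24$)
$Y{\left(D \right)} = 2$
$Y^{4}{\left(c{\left(A,4 \right)} \right)} = 2^{4} = 16$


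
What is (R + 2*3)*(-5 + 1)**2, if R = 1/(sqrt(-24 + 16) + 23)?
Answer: 51920/537 - 32*I*sqrt(2)/537 ≈ 96.685 - 0.084273*I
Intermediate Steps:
R = 1/(23 + 2*I*sqrt(2)) (R = 1/(sqrt(-8) + 23) = 1/(2*I*sqrt(2) + 23) = 1/(23 + 2*I*sqrt(2)) ≈ 0.042831 - 0.0052671*I)
(R + 2*3)*(-5 + 1)**2 = ((23/537 - 2*I*sqrt(2)/537) + 2*3)*(-5 + 1)**2 = ((23/537 - 2*I*sqrt(2)/537) + 6)*(-4)**2 = (3245/537 - 2*I*sqrt(2)/537)*16 = 51920/537 - 32*I*sqrt(2)/537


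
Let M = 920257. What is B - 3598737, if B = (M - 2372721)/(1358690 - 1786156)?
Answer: -59166779153/16441 ≈ -3.5987e+6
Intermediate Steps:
B = 55864/16441 (B = (920257 - 2372721)/(1358690 - 1786156) = -1452464/(-427466) = -1452464*(-1/427466) = 55864/16441 ≈ 3.3978)
B - 3598737 = 55864/16441 - 3598737 = -59166779153/16441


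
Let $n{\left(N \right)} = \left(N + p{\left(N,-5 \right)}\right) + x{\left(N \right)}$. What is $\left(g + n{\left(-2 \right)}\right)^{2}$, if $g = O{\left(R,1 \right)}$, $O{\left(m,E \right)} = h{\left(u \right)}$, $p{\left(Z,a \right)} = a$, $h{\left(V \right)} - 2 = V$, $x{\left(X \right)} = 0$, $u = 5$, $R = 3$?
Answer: $0$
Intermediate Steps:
$h{\left(V \right)} = 2 + V$
$O{\left(m,E \right)} = 7$ ($O{\left(m,E \right)} = 2 + 5 = 7$)
$n{\left(N \right)} = -5 + N$ ($n{\left(N \right)} = \left(N - 5\right) + 0 = \left(-5 + N\right) + 0 = -5 + N$)
$g = 7$
$\left(g + n{\left(-2 \right)}\right)^{2} = \left(7 - 7\right)^{2} = 0^{2} = 0$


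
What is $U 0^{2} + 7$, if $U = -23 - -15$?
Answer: $7$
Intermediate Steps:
$U = -8$ ($U = -23 + 15 = -8$)
$U 0^{2} + 7 = - 8 \cdot 0^{2} + 7 = \left(-8\right) 0 + 7 = 0 + 7 = 7$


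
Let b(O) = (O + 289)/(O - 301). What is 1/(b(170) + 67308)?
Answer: 131/8816889 ≈ 1.4858e-5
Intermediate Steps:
b(O) = (289 + O)/(-301 + O)
1/(b(170) + 67308) = 1/((289 + 170)/(-301 + 170) + 67308) = 1/(459/(-131) + 67308) = 1/(-1/131*459 + 67308) = 1/(-459/131 + 67308) = 1/(8816889/131) = 131/8816889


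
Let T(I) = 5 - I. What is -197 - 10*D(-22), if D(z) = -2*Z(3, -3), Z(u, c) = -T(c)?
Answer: -357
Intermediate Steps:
Z(u, c) = -5 + c (Z(u, c) = -(5 - c) = -5 + c)
D(z) = 16 (D(z) = -2*(-5 - 3) = -2*(-8) = 16)
-197 - 10*D(-22) = -197 - 10*16 = -197 - 160 = -357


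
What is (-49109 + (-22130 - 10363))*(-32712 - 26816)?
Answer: 4857603856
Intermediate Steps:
(-49109 + (-22130 - 10363))*(-32712 - 26816) = (-49109 - 32493)*(-59528) = -81602*(-59528) = 4857603856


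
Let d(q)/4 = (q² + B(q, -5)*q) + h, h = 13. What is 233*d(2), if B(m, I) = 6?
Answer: 27028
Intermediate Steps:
d(q) = 52 + 4*q² + 24*q (d(q) = 4*((q² + 6*q) + 13) = 4*(13 + q² + 6*q) = 52 + 4*q² + 24*q)
233*d(2) = 233*(52 + 4*2² + 24*2) = 233*(52 + 4*4 + 48) = 233*(52 + 16 + 48) = 233*116 = 27028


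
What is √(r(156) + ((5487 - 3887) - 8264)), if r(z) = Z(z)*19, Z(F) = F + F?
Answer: 4*I*√46 ≈ 27.129*I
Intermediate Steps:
Z(F) = 2*F
r(z) = 38*z (r(z) = (2*z)*19 = 38*z)
√(r(156) + ((5487 - 3887) - 8264)) = √(38*156 + ((5487 - 3887) - 8264)) = √(5928 + (1600 - 8264)) = √(5928 - 6664) = √(-736) = 4*I*√46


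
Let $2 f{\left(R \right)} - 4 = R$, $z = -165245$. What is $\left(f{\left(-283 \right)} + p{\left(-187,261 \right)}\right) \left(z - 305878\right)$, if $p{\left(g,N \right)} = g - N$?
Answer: $\frac{553569525}{2} \approx 2.7678 \cdot 10^{8}$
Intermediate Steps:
$f{\left(R \right)} = 2 + \frac{R}{2}$
$\left(f{\left(-283 \right)} + p{\left(-187,261 \right)}\right) \left(z - 305878\right) = \left(\left(2 + \frac{1}{2} \left(-283\right)\right) - 448\right) \left(-165245 - 305878\right) = \left(\left(2 - \frac{283}{2}\right) - 448\right) \left(-471123\right) = \left(- \frac{279}{2} - 448\right) \left(-471123\right) = \left(- \frac{1175}{2}\right) \left(-471123\right) = \frac{553569525}{2}$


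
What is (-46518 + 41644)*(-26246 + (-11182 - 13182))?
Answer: 246673140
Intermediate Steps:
(-46518 + 41644)*(-26246 + (-11182 - 13182)) = -4874*(-26246 - 24364) = -4874*(-50610) = 246673140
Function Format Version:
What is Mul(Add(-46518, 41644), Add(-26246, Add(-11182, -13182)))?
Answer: 246673140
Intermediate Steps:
Mul(Add(-46518, 41644), Add(-26246, Add(-11182, -13182))) = Mul(-4874, Add(-26246, -24364)) = Mul(-4874, -50610) = 246673140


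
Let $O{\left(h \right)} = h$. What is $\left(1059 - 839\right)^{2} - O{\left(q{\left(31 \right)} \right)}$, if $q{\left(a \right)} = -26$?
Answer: $48426$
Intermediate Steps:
$\left(1059 - 839\right)^{2} - O{\left(q{\left(31 \right)} \right)} = \left(1059 - 839\right)^{2} - -26 = 220^{2} + 26 = 48400 + 26 = 48426$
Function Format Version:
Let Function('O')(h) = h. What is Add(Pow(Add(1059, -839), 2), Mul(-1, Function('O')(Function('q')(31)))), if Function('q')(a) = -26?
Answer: 48426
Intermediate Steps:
Add(Pow(Add(1059, -839), 2), Mul(-1, Function('O')(Function('q')(31)))) = Add(Pow(Add(1059, -839), 2), Mul(-1, -26)) = Add(Pow(220, 2), 26) = Add(48400, 26) = 48426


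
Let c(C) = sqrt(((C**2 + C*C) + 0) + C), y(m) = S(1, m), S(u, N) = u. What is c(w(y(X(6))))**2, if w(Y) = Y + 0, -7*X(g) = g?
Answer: 3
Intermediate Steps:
X(g) = -g/7
y(m) = 1
w(Y) = Y
c(C) = sqrt(C + 2*C**2) (c(C) = sqrt(((C**2 + C**2) + 0) + C) = sqrt((2*C**2 + 0) + C) = sqrt(2*C**2 + C) = sqrt(C + 2*C**2))
c(w(y(X(6))))**2 = (sqrt(1*(1 + 2*1)))**2 = (sqrt(1*(1 + 2)))**2 = (sqrt(1*3))**2 = (sqrt(3))**2 = 3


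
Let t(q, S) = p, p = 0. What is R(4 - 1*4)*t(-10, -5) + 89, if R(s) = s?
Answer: 89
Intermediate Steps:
t(q, S) = 0
R(4 - 1*4)*t(-10, -5) + 89 = (4 - 1*4)*0 + 89 = (4 - 4)*0 + 89 = 0*0 + 89 = 0 + 89 = 89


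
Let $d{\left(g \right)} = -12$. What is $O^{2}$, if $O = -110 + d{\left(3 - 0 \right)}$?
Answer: $14884$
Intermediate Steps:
$O = -122$ ($O = -110 - 12 = -122$)
$O^{2} = \left(-122\right)^{2} = 14884$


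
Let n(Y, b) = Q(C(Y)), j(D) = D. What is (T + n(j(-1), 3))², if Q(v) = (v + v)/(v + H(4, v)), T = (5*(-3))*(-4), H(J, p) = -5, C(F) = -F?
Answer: 14161/4 ≈ 3540.3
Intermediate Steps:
T = 60 (T = -15*(-4) = 60)
Q(v) = 2*v/(-5 + v) (Q(v) = (v + v)/(v - 5) = (2*v)/(-5 + v) = 2*v/(-5 + v))
n(Y, b) = -2*Y/(-5 - Y) (n(Y, b) = 2*(-Y)/(-5 - Y) = -2*Y/(-5 - Y))
(T + n(j(-1), 3))² = (60 + 2*(-1)/(5 - 1))² = (60 + 2*(-1)/4)² = (60 + 2*(-1)*(¼))² = (60 - ½)² = (119/2)² = 14161/4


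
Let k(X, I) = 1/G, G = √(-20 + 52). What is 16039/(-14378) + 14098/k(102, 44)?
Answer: -16039/14378 + 56392*√2 ≈ 79749.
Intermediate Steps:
G = 4*√2 (G = √32 = 4*√2 ≈ 5.6569)
k(X, I) = √2/8 (k(X, I) = 1/(4*√2) = √2/8)
16039/(-14378) + 14098/k(102, 44) = 16039/(-14378) + 14098/((√2/8)) = 16039*(-1/14378) + 14098*(4*√2) = -16039/14378 + 56392*√2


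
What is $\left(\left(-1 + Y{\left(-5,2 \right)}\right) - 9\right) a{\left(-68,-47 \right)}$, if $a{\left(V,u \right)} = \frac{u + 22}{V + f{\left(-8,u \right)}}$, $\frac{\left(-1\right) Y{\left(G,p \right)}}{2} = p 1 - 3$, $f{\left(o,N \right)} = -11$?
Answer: $- \frac{200}{79} \approx -2.5316$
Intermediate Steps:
$Y{\left(G,p \right)} = 6 - 2 p$ ($Y{\left(G,p \right)} = - 2 \left(p 1 - 3\right) = - 2 \left(p - 3\right) = - 2 \left(-3 + p\right) = 6 - 2 p$)
$a{\left(V,u \right)} = \frac{22 + u}{-11 + V}$ ($a{\left(V,u \right)} = \frac{u + 22}{V - 11} = \frac{22 + u}{-11 + V}$)
$\left(\left(-1 + Y{\left(-5,2 \right)}\right) - 9\right) a{\left(-68,-47 \right)} = \left(\left(-1 + \left(6 - 4\right)\right) - 9\right) \frac{22 - 47}{-11 - 68} = \left(\left(-1 + \left(6 - 4\right)\right) - 9\right) \frac{1}{-79} \left(-25\right) = \left(\left(-1 + 2\right) - 9\right) \left(\left(- \frac{1}{79}\right) \left(-25\right)\right) = \left(1 - 9\right) \frac{25}{79} = \left(-8\right) \frac{25}{79} = - \frac{200}{79}$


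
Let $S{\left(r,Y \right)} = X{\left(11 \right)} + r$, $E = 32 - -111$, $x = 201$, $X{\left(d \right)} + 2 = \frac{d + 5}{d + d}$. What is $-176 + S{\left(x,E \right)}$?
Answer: $\frac{261}{11} \approx 23.727$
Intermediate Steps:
$X{\left(d \right)} = -2 + \frac{5 + d}{2 d}$ ($X{\left(d \right)} = -2 + \frac{d + 5}{d + d} = -2 + \frac{5 + d}{2 d}$)
$E = 143$ ($E = 32 + 111 = 143$)
$S{\left(r,Y \right)} = - \frac{14}{11} + r$ ($S{\left(r,Y \right)} = \frac{5 - 33}{2 \cdot 11} + r = \frac{1}{2} \cdot \frac{1}{11} \left(5 - 33\right) + r = \frac{1}{2} \cdot \frac{1}{11} \left(-28\right) + r = - \frac{14}{11} + r$)
$-176 + S{\left(x,E \right)} = -176 + \left(- \frac{14}{11} + 201\right) = -176 + \frac{2197}{11} = \frac{261}{11}$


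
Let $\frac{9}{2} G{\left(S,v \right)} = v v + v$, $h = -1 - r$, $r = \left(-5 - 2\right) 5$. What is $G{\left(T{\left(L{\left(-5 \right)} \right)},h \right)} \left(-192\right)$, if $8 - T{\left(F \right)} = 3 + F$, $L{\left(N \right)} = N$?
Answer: $- \frac{152320}{3} \approx -50773.0$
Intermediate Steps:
$r = -35$ ($r = \left(-7\right) 5 = -35$)
$h = 34$ ($h = -1 - -35 = -1 + 35 = 34$)
$T{\left(F \right)} = 5 - F$ ($T{\left(F \right)} = 8 - \left(3 + F\right) = 5 - F$)
$G{\left(S,v \right)} = \frac{2 v}{9} + \frac{2 v^{2}}{9}$ ($G{\left(S,v \right)} = \frac{2 \left(v v + v\right)}{9} = \frac{2 \left(v^{2} + v\right)}{9} = \frac{2 \left(v + v^{2}\right)}{9} = \frac{2 v}{9} + \frac{2 v^{2}}{9}$)
$G{\left(T{\left(L{\left(-5 \right)} \right)},h \right)} \left(-192\right) = \frac{2}{9} \cdot 34 \left(1 + 34\right) \left(-192\right) = \frac{2}{9} \cdot 34 \cdot 35 \left(-192\right) = \frac{2380}{9} \left(-192\right) = - \frac{152320}{3}$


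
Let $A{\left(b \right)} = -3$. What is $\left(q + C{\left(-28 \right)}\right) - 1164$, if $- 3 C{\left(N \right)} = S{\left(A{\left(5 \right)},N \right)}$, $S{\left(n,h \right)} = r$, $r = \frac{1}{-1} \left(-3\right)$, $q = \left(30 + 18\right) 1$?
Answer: $-1117$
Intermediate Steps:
$q = 48$ ($q = 48 \cdot 1 = 48$)
$r = 3$ ($r = \left(-1\right) \left(-3\right) = 3$)
$S{\left(n,h \right)} = 3$
$C{\left(N \right)} = -1$ ($C{\left(N \right)} = \left(- \frac{1}{3}\right) 3 = -1$)
$\left(q + C{\left(-28 \right)}\right) - 1164 = \left(48 - 1\right) - 1164 = 47 - 1164 = -1117$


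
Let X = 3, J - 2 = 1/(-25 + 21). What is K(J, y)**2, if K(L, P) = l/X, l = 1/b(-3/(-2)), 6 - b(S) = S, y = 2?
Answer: 4/729 ≈ 0.0054870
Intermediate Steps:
b(S) = 6 - S
J = 7/4 (J = 2 + 1/(-25 + 21) = 2 + 1/(-4) = 2 - 1/4 = 7/4 ≈ 1.7500)
l = 2/9 (l = 1/(6 - (-3)/(-2)) = 1/(6 - (-3)*(-1)/2) = 1/(6 - 1*3/2) = 1/(6 - 3/2) = 1/(9/2) = 2/9 ≈ 0.22222)
K(L, P) = 2/27 (K(L, P) = (2/9)/3 = (2/9)*(1/3) = 2/27)
K(J, y)**2 = (2/27)**2 = 4/729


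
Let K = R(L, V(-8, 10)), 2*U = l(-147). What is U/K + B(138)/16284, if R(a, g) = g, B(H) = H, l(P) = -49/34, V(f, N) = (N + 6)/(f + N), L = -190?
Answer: -2619/32096 ≈ -0.081599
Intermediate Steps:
V(f, N) = (6 + N)/(N + f)
l(P) = -49/34 (l(P) = -49*1/34 = -49/34)
U = -49/68 (U = (½)*(-49/34) = -49/68 ≈ -0.72059)
K = 8 (K = (6 + 10)/(10 - 8) = 16/2 = (½)*16 = 8)
U/K + B(138)/16284 = -49/68/8 + 138/16284 = -49/68*⅛ + 138*(1/16284) = -49/544 + 1/118 = -2619/32096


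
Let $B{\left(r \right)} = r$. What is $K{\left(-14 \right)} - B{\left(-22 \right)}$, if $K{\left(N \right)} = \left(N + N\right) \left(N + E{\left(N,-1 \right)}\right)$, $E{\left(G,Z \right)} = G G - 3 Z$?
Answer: $-5158$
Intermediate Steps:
$E{\left(G,Z \right)} = G^{2} - 3 Z$
$K{\left(N \right)} = 2 N \left(3 + N + N^{2}\right)$ ($K{\left(N \right)} = \left(N + N\right) \left(N + \left(N^{2} - -3\right)\right) = 2 N \left(N + \left(N^{2} + 3\right)\right) = 2 N \left(N + \left(3 + N^{2}\right)\right) = 2 N \left(3 + N + N^{2}\right)$)
$K{\left(-14 \right)} - B{\left(-22 \right)} = 2 \left(-14\right) \left(3 - 14 + \left(-14\right)^{2}\right) - -22 = 2 \left(-14\right) \left(3 - 14 + 196\right) + 22 = 2 \left(-14\right) 185 + 22 = -5180 + 22 = -5158$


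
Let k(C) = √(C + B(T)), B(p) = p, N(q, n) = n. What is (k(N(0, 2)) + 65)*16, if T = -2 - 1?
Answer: 1040 + 16*I ≈ 1040.0 + 16.0*I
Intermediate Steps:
T = -3
k(C) = √(-3 + C) (k(C) = √(C - 3) = √(-3 + C))
(k(N(0, 2)) + 65)*16 = (√(-3 + 2) + 65)*16 = (√(-1) + 65)*16 = (I + 65)*16 = (65 + I)*16 = 1040 + 16*I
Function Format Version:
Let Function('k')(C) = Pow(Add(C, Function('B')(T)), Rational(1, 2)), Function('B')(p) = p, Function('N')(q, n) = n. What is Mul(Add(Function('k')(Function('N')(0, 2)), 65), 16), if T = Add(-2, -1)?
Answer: Add(1040, Mul(16, I)) ≈ Add(1040.0, Mul(16.000, I))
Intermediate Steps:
T = -3
Function('k')(C) = Pow(Add(-3, C), Rational(1, 2)) (Function('k')(C) = Pow(Add(C, -3), Rational(1, 2)) = Pow(Add(-3, C), Rational(1, 2)))
Mul(Add(Function('k')(Function('N')(0, 2)), 65), 16) = Mul(Add(Pow(Add(-3, 2), Rational(1, 2)), 65), 16) = Mul(Add(Pow(-1, Rational(1, 2)), 65), 16) = Mul(Add(I, 65), 16) = Mul(Add(65, I), 16) = Add(1040, Mul(16, I))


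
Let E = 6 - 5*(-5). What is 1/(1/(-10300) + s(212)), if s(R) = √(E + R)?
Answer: 10300/25779869999 + 954810000*√3/25779869999 ≈ 0.064150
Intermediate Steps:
E = 31 (E = 6 + 25 = 31)
s(R) = √(31 + R)
1/(1/(-10300) + s(212)) = 1/(1/(-10300) + √(31 + 212)) = 1/(-1/10300 + √243) = 1/(-1/10300 + 9*√3)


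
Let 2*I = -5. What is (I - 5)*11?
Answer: -165/2 ≈ -82.500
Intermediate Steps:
I = -5/2 (I = (1/2)*(-5) = -5/2 ≈ -2.5000)
(I - 5)*11 = (-5/2 - 5)*11 = -15/2*11 = -165/2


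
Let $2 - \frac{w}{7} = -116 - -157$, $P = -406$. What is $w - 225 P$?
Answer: $91077$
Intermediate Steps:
$w = -273$ ($w = 14 - 7 \left(-116 - -157\right) = 14 - 7 \left(-116 + 157\right) = 14 - 287 = -273$)
$w - 225 P = -273 - -91350 = -273 + 91350 = 91077$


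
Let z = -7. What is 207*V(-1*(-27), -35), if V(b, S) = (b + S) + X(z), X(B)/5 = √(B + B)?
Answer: -1656 + 1035*I*√14 ≈ -1656.0 + 3872.6*I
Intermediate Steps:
X(B) = 5*√2*√B (X(B) = 5*√(B + B) = 5*√(2*B) = 5*(√2*√B) = 5*√2*√B)
V(b, S) = S + b + 5*I*√14 (V(b, S) = (b + S) + 5*√2*√(-7) = (S + b) + 5*√2*(I*√7) = (S + b) + 5*I*√14 = S + b + 5*I*√14)
207*V(-1*(-27), -35) = 207*(-35 - 1*(-27) + 5*I*√14) = 207*(-35 + 27 + 5*I*√14) = 207*(-8 + 5*I*√14) = -1656 + 1035*I*√14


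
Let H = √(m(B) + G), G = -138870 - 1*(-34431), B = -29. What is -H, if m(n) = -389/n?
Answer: -I*√87821918/29 ≈ -323.15*I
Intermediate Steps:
G = -104439 (G = -138870 + 34431 = -104439)
H = I*√87821918/29 (H = √(-389/(-29) - 104439) = √(-389*(-1/29) - 104439) = √(389/29 - 104439) = √(-3028342/29) = I*√87821918/29 ≈ 323.15*I)
-H = -I*√87821918/29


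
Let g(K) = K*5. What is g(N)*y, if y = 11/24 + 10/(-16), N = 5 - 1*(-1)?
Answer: -5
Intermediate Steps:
N = 6 (N = 5 + 1 = 6)
g(K) = 5*K
y = -⅙ (y = 11*(1/24) + 10*(-1/16) = 11/24 - 5/8 = -⅙ ≈ -0.16667)
g(N)*y = (5*6)*(-⅙) = 30*(-⅙) = -5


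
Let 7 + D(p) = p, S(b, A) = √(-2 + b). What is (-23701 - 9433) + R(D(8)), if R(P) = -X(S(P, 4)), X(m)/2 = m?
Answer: -33134 - 2*I ≈ -33134.0 - 2.0*I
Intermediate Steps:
D(p) = -7 + p
X(m) = 2*m
R(P) = -2*√(-2 + P)
(-23701 - 9433) + R(D(8)) = (-23701 - 9433) - 2*√(-2 + (-7 + 8)) = -33134 - 2*√(-2 + 1) = -33134 - 2*I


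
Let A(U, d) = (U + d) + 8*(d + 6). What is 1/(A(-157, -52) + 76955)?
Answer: 1/76378 ≈ 1.3093e-5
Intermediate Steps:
A(U, d) = 48 + U + 9*d (A(U, d) = (U + d) + 8*(6 + d) = (U + d) + (48 + 8*d) = 48 + U + 9*d)
1/(A(-157, -52) + 76955) = 1/((48 - 157 + 9*(-52)) + 76955) = 1/((48 - 157 - 468) + 76955) = 1/(-577 + 76955) = 1/76378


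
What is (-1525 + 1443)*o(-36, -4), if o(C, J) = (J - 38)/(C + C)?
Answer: -287/6 ≈ -47.833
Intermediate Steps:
o(C, J) = (-38 + J)/(2*C) (o(C, J) = (-38 + J)/((2*C)) = (-38 + J)*(1/(2*C)) = (-38 + J)/(2*C))
(-1525 + 1443)*o(-36, -4) = (-1525 + 1443)*((1/2)*(-38 - 4)/(-36)) = -41*(-1)*(-42)/36 = -82*7/12 = -287/6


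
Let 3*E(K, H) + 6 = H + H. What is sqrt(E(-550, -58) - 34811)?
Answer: I*sqrt(313665)/3 ≈ 186.69*I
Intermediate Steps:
E(K, H) = -2 + 2*H/3 (E(K, H) = -2 + (H + H)/3 = -2 + (2*H)/3 = -2 + 2*H/3)
sqrt(E(-550, -58) - 34811) = sqrt((-2 + (2/3)*(-58)) - 34811) = sqrt((-2 - 116/3) - 34811) = sqrt(-122/3 - 34811) = sqrt(-104555/3) = I*sqrt(313665)/3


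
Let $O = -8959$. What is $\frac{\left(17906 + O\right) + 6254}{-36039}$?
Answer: $- \frac{5067}{12013} \approx -0.42179$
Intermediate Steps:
$\frac{\left(17906 + O\right) + 6254}{-36039} = \frac{\left(17906 - 8959\right) + 6254}{-36039} = \left(8947 + 6254\right) \left(- \frac{1}{36039}\right) = 15201 \left(- \frac{1}{36039}\right) = - \frac{5067}{12013}$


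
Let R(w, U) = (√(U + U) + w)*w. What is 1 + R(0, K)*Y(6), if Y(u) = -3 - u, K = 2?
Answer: 1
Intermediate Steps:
R(w, U) = w*(w + √2*√U) (R(w, U) = (√(2*U) + w)*w = (√2*√U + w)*w = (w + √2*√U)*w = w*(w + √2*√U))
1 + R(0, K)*Y(6) = 1 + (0*(0 + √2*√2))*(-3 - 1*6) = 1 + (0*(0 + 2))*(-3 - 6) = 1 + (0*2)*(-9) = 1 + 0*(-9) = 1 + 0 = 1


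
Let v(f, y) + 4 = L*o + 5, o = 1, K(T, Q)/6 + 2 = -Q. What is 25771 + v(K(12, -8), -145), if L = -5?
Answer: 25767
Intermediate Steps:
K(T, Q) = -12 - 6*Q (K(T, Q) = -12 + 6*(-Q) = -12 - 6*Q)
v(f, y) = -4 (v(f, y) = -4 + (-5*1 + 5) = -4 + (-5 + 5) = -4 + 0 = -4)
25771 + v(K(12, -8), -145) = 25771 - 4 = 25767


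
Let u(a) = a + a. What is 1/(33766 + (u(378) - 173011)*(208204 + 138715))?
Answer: -1/59758498579 ≈ -1.6734e-11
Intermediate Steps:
u(a) = 2*a
1/(33766 + (u(378) - 173011)*(208204 + 138715)) = 1/(33766 + (2*378 - 173011)*(208204 + 138715)) = 1/(33766 + (756 - 173011)*346919) = 1/(33766 - 172255*346919) = 1/(33766 - 59758532345) = 1/(-59758498579) = -1/59758498579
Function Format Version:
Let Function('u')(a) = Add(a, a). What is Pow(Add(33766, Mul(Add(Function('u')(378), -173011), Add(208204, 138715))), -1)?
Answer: Rational(-1, 59758498579) ≈ -1.6734e-11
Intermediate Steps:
Function('u')(a) = Mul(2, a)
Pow(Add(33766, Mul(Add(Function('u')(378), -173011), Add(208204, 138715))), -1) = Pow(Add(33766, Mul(Add(Mul(2, 378), -173011), Add(208204, 138715))), -1) = Pow(Add(33766, Mul(Add(756, -173011), 346919)), -1) = Pow(Add(33766, Mul(-172255, 346919)), -1) = Pow(Add(33766, -59758532345), -1) = Pow(-59758498579, -1) = Rational(-1, 59758498579)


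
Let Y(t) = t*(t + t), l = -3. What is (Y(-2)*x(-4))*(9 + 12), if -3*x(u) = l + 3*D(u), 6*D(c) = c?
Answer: 280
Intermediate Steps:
D(c) = c/6
Y(t) = 2*t**2 (Y(t) = t*(2*t) = 2*t**2)
x(u) = 1 - u/6 (x(u) = -(-3 + 3*(u/6))/3 = -(-3 + u/2)/3 = 1 - u/6)
(Y(-2)*x(-4))*(9 + 12) = ((2*(-2)**2)*(1 - 1/6*(-4)))*(9 + 12) = ((2*4)*(1 + 2/3))*21 = (8*(5/3))*21 = (40/3)*21 = 280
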